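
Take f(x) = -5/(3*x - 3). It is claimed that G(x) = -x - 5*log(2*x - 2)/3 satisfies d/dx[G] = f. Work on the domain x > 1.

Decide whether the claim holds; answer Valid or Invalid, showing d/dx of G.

Invalid: d/dx[G] - f = -1, which is not 0.

d/dx[G] = (-3*x - 2)/(3*x - 3)
d/dx[G] - f(x) = -1 != 0.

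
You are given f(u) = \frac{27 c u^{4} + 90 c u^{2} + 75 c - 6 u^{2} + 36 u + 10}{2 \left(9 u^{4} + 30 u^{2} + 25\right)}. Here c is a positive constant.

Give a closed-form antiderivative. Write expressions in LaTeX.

An antiderivative is F(u) = \frac{9 c u^{3} + 15 c u + 2 u - 6}{6 u^{2} + 10}.

Check any antiderivative F(u) by computing F'(u) and comparing it with f(u).
Check: d/du[\frac{9 c u^{3} + 15 c u + 2 u - 6}{6 u^{2} + 10}] = \frac{27 c u^{4} + 90 c u^{2} + 75 c - 6 u^{2} + 36 u + 10}{18 u^{4} + 60 u^{2} + 50}, which equals f(u).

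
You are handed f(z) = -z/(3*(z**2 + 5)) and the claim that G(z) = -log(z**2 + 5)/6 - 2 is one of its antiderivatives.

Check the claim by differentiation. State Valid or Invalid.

Valid. The derivative of G reproduces f.

d/dz[G] = -z/(3*z**2 + 15)
This equals f(z) exactly, so the claim holds.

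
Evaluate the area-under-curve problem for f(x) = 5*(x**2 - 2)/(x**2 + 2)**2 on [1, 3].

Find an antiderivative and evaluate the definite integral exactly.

f has the shape u'v + uv' for u = -5*x and v = 1/(x**2 + 2) — it is the derivative of the product u*v.
F(x) = -5*x/(x**2 + 2) is an antiderivative of f.
Check: d/dx[-5*x/(x**2 + 2)] = (5*x**2 - 10)/(x**4 + 4*x**2 + 4), which equals f(x).
F(3) = -15/11; F(1) = -5/3.
Integral = F(3) - F(1) = 10/33.

Antiderivative: F(x) = -5*x/(x**2 + 2); value = 10/33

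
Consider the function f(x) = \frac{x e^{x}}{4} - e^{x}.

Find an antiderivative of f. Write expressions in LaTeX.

f has the shape u'v + uv' for u = \frac{x}{4} - \frac{5}{4} and v = e^{x} — it is the derivative of the product u*v.
Check: d/dx[\frac{x e^{x}}{4} - \frac{5 e^{x}}{4}] = \frac{x e^{x}}{4} - e^{x} = f(x).

An antiderivative is F(x) = \frac{x e^{x}}{4} - \frac{5 e^{x}}{4}.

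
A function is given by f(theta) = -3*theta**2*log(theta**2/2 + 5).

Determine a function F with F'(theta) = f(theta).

An antiderivative is F(theta) = -theta**3*log(theta**2/2 + 5) + 2*theta**3/3 - 20*theta + 20*sqrt(10)*atan(sqrt(10)*theta/10).

Since d/dtheta undoes antidifferentiation here, F'(theta) = f(theta) is required of F(theta).
Check: d/dtheta[-theta**3*log(theta**2/2 + 5) + 2*theta**3/3 - 20*theta + 20*sqrt(10)*atan(sqrt(10)*theta/10)] = -3*theta**2*log(theta**2/2 + 5) = f(theta).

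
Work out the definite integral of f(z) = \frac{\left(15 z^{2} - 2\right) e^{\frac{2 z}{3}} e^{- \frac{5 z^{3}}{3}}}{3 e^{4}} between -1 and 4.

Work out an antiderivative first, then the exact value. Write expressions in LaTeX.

Antiderivative: F(z) = - \frac{e^{\frac{2 z}{3}} e^{- \frac{5 z^{3}}{3}}}{e^{4}}; value = - \frac{1}{e^{108}} + e^{-3}

The substitution u = - \frac{5 z^{3}}{3} + \frac{2 z}{3} - 4 works: f is exactly (dF/du)*(du/dz) for that inner function.
F(z) = - \frac{e^{\frac{2 z}{3}} e^{- \frac{5 z^{3}}{3}}}{e^{4}} is an antiderivative of f.
Check: d/dz[- \frac{e^{\frac{2 z}{3}} e^{- \frac{5 z^{3}}{3}}}{e^{4}}] = \frac{\left(15 z^{2} e^{\frac{2 z}{3}} - 2 e^{\frac{2 z}{3}}\right) e^{- \frac{5 z^{3}}{3}}}{3 e^{4}}, which equals f(z).
F(4) = - \frac{1}{e^{108}}; F(-1) = - \frac{1}{e^{3}}.
Integral = F(4) - F(-1) = - \frac{1}{e^{108}} + e^{-3}.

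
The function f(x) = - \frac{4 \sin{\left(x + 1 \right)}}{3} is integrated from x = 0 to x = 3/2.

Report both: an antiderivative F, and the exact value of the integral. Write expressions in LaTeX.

Differentiate the proposed F(x) back; it has to land on f(x) exactly.
F(x) = \frac{4 \cos{\left(x + 1 \right)}}{3} is an antiderivative of f.
Check: d/dx[\frac{4 \cos{\left(x + 1 \right)}}{3}] = - \frac{4 \sin{\left(x + 1 \right)}}{3} = f(x).
F(3/2) = \frac{4 \cos{\left(\frac{5}{2} \right)}}{3}; F(0) = \frac{4 \cos{\left(1 \right)}}{3}.
Integral = F(3/2) - F(0) = \frac{4 \cos{\left(\frac{5}{2} \right)}}{3} - \frac{4 \cos{\left(1 \right)}}{3}.

Antiderivative: F(x) = \frac{4 \cos{\left(x + 1 \right)}}{3}; value = \frac{4 \cos{\left(\frac{5}{2} \right)}}{3} - \frac{4 \cos{\left(1 \right)}}{3}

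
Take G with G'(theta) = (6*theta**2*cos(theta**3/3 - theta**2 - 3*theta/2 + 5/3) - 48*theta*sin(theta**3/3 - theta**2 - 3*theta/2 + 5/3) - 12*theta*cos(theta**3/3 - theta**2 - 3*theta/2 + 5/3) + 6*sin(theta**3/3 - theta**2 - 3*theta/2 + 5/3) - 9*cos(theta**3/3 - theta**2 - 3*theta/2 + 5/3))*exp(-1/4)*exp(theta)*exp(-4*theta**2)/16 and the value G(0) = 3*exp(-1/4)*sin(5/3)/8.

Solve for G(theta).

G(theta) = 3*exp(-1/4)*exp(theta)*exp(-4*theta**2)*sin(theta**3/3 - theta**2 - 3*theta/2 + 5/3)/8

Recognize the product-rule pattern: G'(theta) = u'v + uv' with u = 3*exp(-4*theta**2 + theta - 1/4)/8, v = sin(theta**3/3 - theta**2 - 3*theta/2 + 5/3), so integration by parts undoes it.
A general antiderivative is 3*exp(-4*theta**2 + theta - 1/4)*sin(theta**3/3 - theta**2 - 3*theta/2 + 5/3)/8 + C.
The condition gives C = 3*exp(-1/4)*sin(5/3)/8 - (3*exp(-1/4)*sin(5/3)/8) = 0.
So G(theta) = 3*exp(-1/4)*exp(theta)*exp(-4*theta**2)*sin(theta**3/3 - theta**2 - 3*theta/2 + 5/3)/8.
Check: d/dtheta[3*exp(-1/4)*exp(theta)*exp(-4*theta**2)*sin(theta**3/3 - theta**2 - 3*theta/2 + 5/3)/8] = (6*theta**2*exp(theta)*cos(theta**3/3 - theta**2 - 3*theta/2 + 5/3) - 48*theta*exp(theta)*sin(theta**3/3 - theta**2 - 3*theta/2 + 5/3) - 12*theta*exp(theta)*cos(theta**3/3 - theta**2 - 3*theta/2 + 5/3) + 6*exp(theta)*sin(theta**3/3 - theta**2 - 3*theta/2 + 5/3) - 9*exp(theta)*cos(theta**3/3 - theta**2 - 3*theta/2 + 5/3))*exp(-1/4)*exp(-4*theta**2)/16, which equals G'(theta).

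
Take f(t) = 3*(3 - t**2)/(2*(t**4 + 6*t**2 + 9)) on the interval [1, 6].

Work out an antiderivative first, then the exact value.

Recognize the product-rule pattern: f = u'v + uv' with u = 3*t/2, v = 1/(t**2 + 3), so integration by parts undoes it.
F(t) = 3*t/(2*(t**2 + 3)) is an antiderivative of f.
Check: d/dt[3*t/(2*(t**2 + 3))] = (9 - 3*t**2)/(2*t**4 + 12*t**2 + 18), which equals f(t).
F(6) = 3/13; F(1) = 3/8.
Integral = F(6) - F(1) = -15/104.

Antiderivative: F(t) = 3*t/(2*(t**2 + 3)); value = -15/104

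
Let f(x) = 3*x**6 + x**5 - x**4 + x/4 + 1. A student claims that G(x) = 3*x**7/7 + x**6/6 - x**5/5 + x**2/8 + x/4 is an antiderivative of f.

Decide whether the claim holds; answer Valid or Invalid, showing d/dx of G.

d/dx[G] = 3*x**6 + x**5 - x**4 + x/4 + 1/4
d/dx[G] - f(x) = -3/4 != 0.

Invalid: d/dx[G] - f = -3/4, which is not 0.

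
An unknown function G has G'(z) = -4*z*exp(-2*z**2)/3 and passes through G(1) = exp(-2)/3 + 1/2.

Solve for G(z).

G(z) = (3*exp(2*z**2) + 2)*exp(-2*z**2)/6

The substitution u = -2*z**2 works: G'(z) is exactly (dG/du)*(du/dz) for that inner function.
A general antiderivative is exp(-2*z**2)/3 + C.
The condition gives C = exp(-2)/3 + 1/2 - (exp(-2)/3) = 1/2.
So G(z) = (3*exp(2*z**2) + 2)*exp(-2*z**2)/6.
Check: d/dz[(3*exp(2*z**2) + 2)*exp(-2*z**2)/6] = -4*z*exp(-2*z**2)/3 = G'(z).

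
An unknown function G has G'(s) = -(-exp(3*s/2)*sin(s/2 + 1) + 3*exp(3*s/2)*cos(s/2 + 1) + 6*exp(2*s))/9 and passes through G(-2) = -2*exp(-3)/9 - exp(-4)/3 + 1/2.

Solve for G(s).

G(s) = -(exp(s/2) + 2*cos(s/2 + 1)/3)*exp(3*s/2)/3 + 1/2

G'(s) has the shape u'v + uv' for u = -exp(s/2)/3 - 2*cos(s/2 + 1)/9 and v = exp(3*s/2) — it is the derivative of the product u*v.
A general antiderivative is -(exp(s/2) + 2*cos(s/2 + 1)/3)*exp(3*s/2)/3 + C.
The condition gives C = -2*exp(-3)/9 - exp(-4)/3 + 1/2 - (-2*exp(-3)/9 - exp(-4)/3) = 1/2.
So G(s) = -(exp(s/2) + 2*cos(s/2 + 1)/3)*exp(3*s/2)/3 + 1/2.
Check: d/ds[-(exp(s/2) + 2*cos(s/2 + 1)/3)*exp(3*s/2)/3 + 1/2] = exp(3*s/2)*sin(s/2 + 1)/9 - exp(3*s/2)*cos(s/2 + 1)/3 - 2*exp(2*s)/3, which equals G'(s).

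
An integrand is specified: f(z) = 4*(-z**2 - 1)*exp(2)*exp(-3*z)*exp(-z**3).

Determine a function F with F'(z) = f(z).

An antiderivative is F(z) = 4*exp(-z**3 - 3*z + 2)/3.

The substitution u = -z**3 - 3*z + 2 works: f is exactly (dF/du)*(du/dz) for that inner function.
Check: d/dz[4*exp(-z**3 - 3*z + 2)/3] = (-4*z**2 - 4)*exp(2)*exp(-3*z)*exp(-z**3), which equals f(z).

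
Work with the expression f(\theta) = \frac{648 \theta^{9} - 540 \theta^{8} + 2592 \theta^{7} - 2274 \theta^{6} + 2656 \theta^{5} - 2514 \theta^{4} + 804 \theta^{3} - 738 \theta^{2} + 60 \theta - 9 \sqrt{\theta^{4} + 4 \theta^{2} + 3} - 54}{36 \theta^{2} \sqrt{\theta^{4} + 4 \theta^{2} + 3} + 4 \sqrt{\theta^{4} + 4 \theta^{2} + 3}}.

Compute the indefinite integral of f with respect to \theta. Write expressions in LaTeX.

F(\theta) = - \frac{- 12 \theta^{4} \sqrt{\theta^{4} + 4 \theta^{2} + 3} + 12 \theta^{3} \sqrt{\theta^{4} + 4 \theta^{2} + 3} - 10 \theta^{2} \sqrt{\theta^{4} + 4 \theta^{2} + 3} + 18 \theta \sqrt{\theta^{4} + 4 \theta^{2} + 3} + 3 \operatorname{atan}{\left(3 \theta \right)}}{4} + C

Any candidate F(\theta) must reproduce f(\theta) exactly when differentiated.
Check: d/d\theta[- \frac{- 12 \theta^{4} \sqrt{\theta^{4} + 4 \theta^{2} + 3} + 12 \theta^{3} \sqrt{\theta^{4} + 4 \theta^{2} + 3} - 10 \theta^{2} \sqrt{\theta^{4} + 4 \theta^{2} + 3} + 18 \theta \sqrt{\theta^{4} + 4 \theta^{2} + 3} + 3 \operatorname{atan}{\left(3 \theta \right)}}{4}] = \frac{648 \theta^{9} - 540 \theta^{8} + 2592 \theta^{7} - 2274 \theta^{6} + 2656 \theta^{5} - 2514 \theta^{4} + 804 \theta^{3} - 738 \theta^{2} + 60 \theta - 9 \sqrt{\theta^{4} + 4 \theta^{2} + 3} - 54}{36 \theta^{2} \sqrt{\theta^{4} + 4 \theta^{2} + 3} + 4 \sqrt{\theta^{4} + 4 \theta^{2} + 3}} = f(\theta).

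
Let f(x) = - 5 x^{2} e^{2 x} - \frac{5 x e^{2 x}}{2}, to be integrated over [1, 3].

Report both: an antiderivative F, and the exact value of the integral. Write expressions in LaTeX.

f has the shape u'v + uv' for u = - \frac{5 x^{2}}{2} + \frac{5 x}{4} - \frac{5}{8} and v = e^{2 x} — it is the derivative of the product u*v.
F(x) = - \frac{5 x^{2} e^{2 x}}{2} + \frac{5 x e^{2 x}}{4} - \frac{5 e^{2 x}}{8} is an antiderivative of f.
Check: d/dx[- \frac{5 x^{2} e^{2 x}}{2} + \frac{5 x e^{2 x}}{4} - \frac{5 e^{2 x}}{8}] = - 5 x^{2} e^{2 x} - \frac{5 x e^{2 x}}{2} = f(x).
F(3) = - \frac{155 e^{6}}{8}; F(1) = - \frac{15 e^{2}}{8}.
Integral = F(3) - F(1) = - \frac{155 e^{6}}{8} + \frac{15 e^{2}}{8}.

Antiderivative: F(x) = - \frac{5 x^{2} e^{2 x}}{2} + \frac{5 x e^{2 x}}{4} - \frac{5 e^{2 x}}{8}; value = - \frac{155 e^{6}}{8} + \frac{15 e^{2}}{8}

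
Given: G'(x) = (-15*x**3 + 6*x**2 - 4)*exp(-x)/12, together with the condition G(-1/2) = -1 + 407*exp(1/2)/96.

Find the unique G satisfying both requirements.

G'(x) has the shape u'v + uv' for u = 5*x**3/4 + 13*x**2/4 + 13*x/2 + 41/6 and v = exp(-x) — it is the derivative of the product u*v.
A general antiderivative is (15*x**3 + 39*x**2 + 78*x + 82)*exp(-x)/12 + C.
The condition gives C = -1 + 407*exp(1/2)/96 - (407*exp(1/2)/96) = -1.
So G(x) = (15*x**3 + 39*x**2 + 78*x + 82)*exp(-x)/12 - 1.
Check: d/dx[(15*x**3 + 39*x**2 + 78*x + 82)*exp(-x)/12 - 1] = (-15*x**3 + 6*x**2 - 4)*exp(-x)/12 = G'(x).

G(x) = (15*x**3 + 39*x**2 + 78*x + 82)*exp(-x)/12 - 1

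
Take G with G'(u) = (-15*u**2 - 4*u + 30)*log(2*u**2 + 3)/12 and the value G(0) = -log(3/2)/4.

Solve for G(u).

The proposed G(u) is checked by its d/du: the result must match the given G'(u).
A general antiderivative is 5*u**3/18 + u**2/6 - 25*u/4 + (-5*u**3/12 - u**2/6 + 5*u/2)*log(2*u**2 + 3) - log(u**2 + 3/2)/4 + 25*sqrt(6)*atan(sqrt(6)*u/3)/8 + C.
The condition gives C = -log(3/2)/4 - (-log(3/2)/4) = 0.
So G(u) = -(30*u**3*log(2*u**2 + 3) - 20*u**3 + 12*u**2*log(2*u**2 + 3) - 12*u**2 - 180*u*log(2*u**2 + 3) + 450*u + 18*log(u**2 + 3/2) - 225*sqrt(6)*atan(sqrt(6)*u/3))/72.
Check: d/du[-(30*u**3*log(2*u**2 + 3) - 20*u**3 + 12*u**2*log(2*u**2 + 3) - 12*u**2 - 180*u*log(2*u**2 + 3) + 450*u + 18*log(u**2 + 3/2) - 225*sqrt(6)*atan(sqrt(6)*u/3))/72] = -5*u**2*log(2*u**2 + 3)/4 - u*log(2*u**2 + 3)/3 + 5*log(2*u**2 + 3)/2, which equals G'(u).

G(u) = -(30*u**3*log(2*u**2 + 3) - 20*u**3 + 12*u**2*log(2*u**2 + 3) - 12*u**2 - 180*u*log(2*u**2 + 3) + 450*u + 18*log(u**2 + 3/2) - 225*sqrt(6)*atan(sqrt(6)*u/3))/72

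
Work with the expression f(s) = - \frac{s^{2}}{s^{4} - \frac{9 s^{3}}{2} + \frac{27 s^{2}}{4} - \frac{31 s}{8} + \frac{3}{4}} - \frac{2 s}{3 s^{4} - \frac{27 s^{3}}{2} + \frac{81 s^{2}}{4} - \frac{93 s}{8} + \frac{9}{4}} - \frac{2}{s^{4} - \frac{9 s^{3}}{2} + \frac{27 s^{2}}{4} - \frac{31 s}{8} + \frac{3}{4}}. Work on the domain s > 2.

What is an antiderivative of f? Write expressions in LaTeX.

The denominator factors as 3 \left(s - 2\right) \left(2 s - 3\right) \left(2 s - 1\right)^{2}; partial fractions split f into directly integrable pieces: - \frac{215}{27 \left(2 s - 1\right)} - \frac{62}{9 \left(2 s - 1\right)^{2}} + \frac{21}{2 s - 3} - \frac{176}{27 \left(s - 2\right)}.
Check: d/ds[- \frac{176 \log{\left(s - 2 \right)}}{27} + \frac{21 \log{\left(s - \frac{3}{2} \right)}}{2} - \frac{215 \log{\left(s - \frac{1}{2} \right)}}{54} + \frac{31}{18 s - 9}] = \frac{- 24 s^{2} - 16 s - 48}{24 s^{4} - 108 s^{3} + 162 s^{2} - 93 s + 18}, which equals f(s).

An antiderivative is F(s) = - \frac{176 \log{\left(s - 2 \right)}}{27} + \frac{21 \log{\left(s - \frac{3}{2} \right)}}{2} - \frac{215 \log{\left(s - \frac{1}{2} \right)}}{54} + \frac{31}{18 s - 9}.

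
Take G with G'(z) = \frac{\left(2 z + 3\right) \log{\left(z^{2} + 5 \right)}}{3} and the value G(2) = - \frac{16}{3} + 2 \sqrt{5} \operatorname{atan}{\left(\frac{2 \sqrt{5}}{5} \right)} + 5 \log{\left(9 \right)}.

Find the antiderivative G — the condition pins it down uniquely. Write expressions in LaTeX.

Any candidate G(z) must reproduce the stated G'(z) exactly.
A general antiderivative is - \frac{z^{2}}{3} - 2 z + \left(\frac{z^{2}}{3} + z\right) \log{\left(z^{2} + 5 \right)} + \frac{5 \log{\left(z^{2} + 5 \right)}}{3} + 2 \sqrt{5} \operatorname{atan}{\left(\frac{\sqrt{5} z}{5} \right)} + C.
The condition gives C = - \frac{16}{3} + 2 \sqrt{5} \operatorname{atan}{\left(\frac{2 \sqrt{5}}{5} \right)} + 5 \log{\left(9 \right)} - (- \frac{16}{3} + 2 \sqrt{5} \operatorname{atan}{\left(\frac{2 \sqrt{5}}{5} \right)} + 5 \log{\left(9 \right)}) = 0.
So G(z) = \frac{- z^{2} + z \left(z + 3\right) \log{\left(z^{2} + 5 \right)} - 6 z + 5 \log{\left(z^{2} + 5 \right)} + 6 \sqrt{5} \operatorname{atan}{\left(\frac{\sqrt{5} z}{5} \right)}}{3}.
Check: d/dz[\frac{- z^{2} + z \left(z + 3\right) \log{\left(z^{2} + 5 \right)} - 6 z + 5 \log{\left(z^{2} + 5 \right)} + 6 \sqrt{5} \operatorname{atan}{\left(\frac{\sqrt{5} z}{5} \right)}}{3}] = \frac{2 z \log{\left(z^{2} + 5 \right)}}{3} + \log{\left(z^{2} + 5 \right)}, which equals G'(z).

G(z) = \frac{- z^{2} + z \left(z + 3\right) \log{\left(z^{2} + 5 \right)} - 6 z + 5 \log{\left(z^{2} + 5 \right)} + 6 \sqrt{5} \operatorname{atan}{\left(\frac{\sqrt{5} z}{5} \right)}}{3}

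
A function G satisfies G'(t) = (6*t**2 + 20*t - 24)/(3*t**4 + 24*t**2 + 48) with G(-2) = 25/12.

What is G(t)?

G(t) = -t/(t**2/2 + 2) + 2 - 5/(3*t**2/2 + 6)

Recognize the product-rule pattern: G'(t) = u'v + uv' with u = 1/(t**2/2 + 2), v = -t - 5/3, so integration by parts undoes it.
A general antiderivative is (-t - 5/3)/(t**2/2 + 2) + C.
The condition gives C = 25/12 - (1/12) = 2.
So G(t) = -t/(t**2/2 + 2) + 2 - 5/(3*t**2/2 + 6).
Check: d/dt[-t/(t**2/2 + 2) + 2 - 5/(3*t**2/2 + 6)] = (6*t**2 + 20*t - 24)/(3*t**4 + 24*t**2 + 48) = G'(t).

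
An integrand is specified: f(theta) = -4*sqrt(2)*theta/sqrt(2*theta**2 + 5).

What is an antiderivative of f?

f matches the chain-rule pattern g'(h)*h' with inner function h(theta) = theta**2 + 5/2; substituting u = h(theta) collapses the integral.
Check: d/dtheta[-4*sqrt(theta**2 + 5/2)] = -4*sqrt(2)*theta/sqrt(2*theta**2 + 5) = f(theta).

An antiderivative is F(theta) = -4*sqrt(theta**2 + 5/2).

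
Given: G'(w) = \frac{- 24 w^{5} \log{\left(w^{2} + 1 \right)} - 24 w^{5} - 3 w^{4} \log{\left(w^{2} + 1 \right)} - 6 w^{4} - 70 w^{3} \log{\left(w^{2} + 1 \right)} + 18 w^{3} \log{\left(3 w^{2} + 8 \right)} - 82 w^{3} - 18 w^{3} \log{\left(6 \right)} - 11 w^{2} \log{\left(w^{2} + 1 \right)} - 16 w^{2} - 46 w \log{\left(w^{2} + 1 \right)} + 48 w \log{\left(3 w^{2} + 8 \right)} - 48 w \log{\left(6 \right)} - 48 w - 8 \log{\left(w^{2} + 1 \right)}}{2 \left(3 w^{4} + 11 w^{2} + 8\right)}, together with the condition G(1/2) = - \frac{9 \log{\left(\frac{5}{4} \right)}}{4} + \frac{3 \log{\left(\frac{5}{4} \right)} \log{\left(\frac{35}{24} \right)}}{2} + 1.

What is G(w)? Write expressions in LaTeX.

Recognize the product-rule pattern: G'(w) = u'v + uv' with u = - 2 w^{2} - \frac{w}{2} + \frac{3 \log{\left(\frac{w^{2}}{2} + \frac{4}{3} \right)}}{2} - \frac{3}{2}, v = \log{\left(w^{2} + 1 \right)}, so integration by parts undoes it.
A general antiderivative is \frac{3 \left(- \frac{4 w^{2}}{3} - \frac{w}{3} + \log{\left(\frac{w^{2}}{2} + \frac{4}{3} \right)} - 1\right) \log{\left(w^{2} + 1 \right)}}{2} + C.
The condition gives C = - \frac{9 \log{\left(\frac{5}{4} \right)}}{4} + \frac{3 \log{\left(\frac{5}{4} \right)} \log{\left(\frac{35}{24} \right)}}{2} + 1 - (- \frac{9 \log{\left(\frac{5}{4} \right)}}{4} + \frac{3 \log{\left(\frac{5}{4} \right)} \log{\left(\frac{35}{24} \right)}}{2}) = 1.
So G(w) = - 2 w^{2} \log{\left(w^{2} + 1 \right)} - \frac{w \log{\left(w^{2} + 1 \right)}}{2} + \frac{3 \log{\left(\frac{w^{2}}{2} + \frac{4}{3} \right)} \log{\left(w^{2} + 1 \right)}}{2} - \frac{3 \log{\left(w^{2} + 1 \right)}}{2} + 1.
Check: d/dw[- 2 w^{2} \log{\left(w^{2} + 1 \right)} - \frac{w \log{\left(w^{2} + 1 \right)}}{2} + \frac{3 \log{\left(\frac{w^{2}}{2} + \frac{4}{3} \right)} \log{\left(w^{2} + 1 \right)}}{2} - \frac{3 \log{\left(w^{2} + 1 \right)}}{2} + 1] = \frac{- 24 w^{5} \log{\left(w^{2} + 1 \right)} - 24 w^{5} - 3 w^{4} \log{\left(w^{2} + 1 \right)} - 6 w^{4} - 70 w^{3} \log{\left(w^{2} + 1 \right)} + 18 w^{3} \log{\left(3 w^{2} + 8 \right)} - 82 w^{3} - 18 w^{3} \log{\left(6 \right)} - 11 w^{2} \log{\left(w^{2} + 1 \right)} - 16 w^{2} - 46 w \log{\left(w^{2} + 1 \right)} + 48 w \log{\left(3 w^{2} + 8 \right)} - 48 w \log{\left(6 \right)} - 48 w - 8 \log{\left(w^{2} + 1 \right)}}{6 w^{4} + 22 w^{2} + 16}, which equals G'(w).

G(w) = - 2 w^{2} \log{\left(w^{2} + 1 \right)} - \frac{w \log{\left(w^{2} + 1 \right)}}{2} + \frac{3 \log{\left(\frac{w^{2}}{2} + \frac{4}{3} \right)} \log{\left(w^{2} + 1 \right)}}{2} - \frac{3 \log{\left(w^{2} + 1 \right)}}{2} + 1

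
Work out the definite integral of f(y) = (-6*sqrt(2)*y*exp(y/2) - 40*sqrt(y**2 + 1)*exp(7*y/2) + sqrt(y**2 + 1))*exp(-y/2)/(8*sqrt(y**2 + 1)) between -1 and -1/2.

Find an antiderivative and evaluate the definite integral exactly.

Antiderivative: F(y) = -(9*sqrt(2)*sqrt(y**2 + 1)*exp(y/2) + 20*exp(7*y/2) + 3)*exp(-y/2)/12; value = -3*sqrt(10)/8 - 5*exp(-3/2)/3 - exp(1/4)/4 + 5*exp(-3)/3 + exp(1/2)/4 + 3/2

An antiderivative F(y) passes only if d/dy[F] lands on f(y) exactly.
F(y) = -(9*sqrt(2)*sqrt(y**2 + 1)*exp(y/2) + 20*exp(7*y/2) + 3)*exp(-y/2)/12 is an antiderivative of f.
Check: d/dy[-(9*sqrt(2)*sqrt(y**2 + 1)*exp(y/2) + 20*exp(7*y/2) + 3)*exp(-y/2)/12] = (-6*sqrt(2)*y*exp(y/2) - 40*sqrt(y**2 + 1)*exp(7*y/2) + sqrt(y**2 + 1))*exp(-y/2)/(8*sqrt(y**2 + 1)) = f(y).
F(-1/2) = -3*sqrt(10)/8 - 5*exp(-3/2)/3 - exp(1/4)/4; F(-1) = -3/2 - exp(1/2)/4 - 5*exp(-3)/3.
Integral = F(-1/2) - F(-1) = -3*sqrt(10)/8 - 5*exp(-3/2)/3 - exp(1/4)/4 + 5*exp(-3)/3 + exp(1/2)/4 + 3/2.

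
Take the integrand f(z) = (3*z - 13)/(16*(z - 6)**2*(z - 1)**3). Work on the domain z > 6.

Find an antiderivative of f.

f has the shape u'v + uv' for u = -1/(4*(z - 6)) and v = (2*z - 2)**(-2) — it is the derivative of the product u*v.
Check: d/dz[-1/(16*(z - 6)*(z - 1)**2)] = (3*z - 13)/(16*z**5 - 240*z**4 + 1200*z**3 - 2320*z**2 + 1920*z - 576), which equals f(z).

An antiderivative is F(z) = -1/(16*(z - 6)*(z - 1)**2).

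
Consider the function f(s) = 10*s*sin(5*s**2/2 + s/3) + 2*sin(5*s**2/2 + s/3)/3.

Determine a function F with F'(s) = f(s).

An antiderivative is F(s) = -2*cos(5*s**2/2 + s/3).

The substitution u = 5*s**2/2 + s/3 works: f is exactly (dF/du)*(du/ds) for that inner function.
Check: d/ds[-2*cos(5*s**2/2 + s/3)] = 10*s*sin(5*s**2/2 + s/3) + 2*sin(5*s**2/2 + s/3)/3 = f(s).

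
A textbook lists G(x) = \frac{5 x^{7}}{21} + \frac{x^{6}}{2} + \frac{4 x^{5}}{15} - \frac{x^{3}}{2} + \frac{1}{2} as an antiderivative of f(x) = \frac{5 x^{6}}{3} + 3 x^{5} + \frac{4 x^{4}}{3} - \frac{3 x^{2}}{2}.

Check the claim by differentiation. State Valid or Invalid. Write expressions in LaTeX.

Valid. The derivative of G reproduces f.

d/dx[G] = \frac{5 x^{6}}{3} + 3 x^{5} + \frac{4 x^{4}}{3} - \frac{3 x^{2}}{2}
This equals f(x) exactly, so the claim holds.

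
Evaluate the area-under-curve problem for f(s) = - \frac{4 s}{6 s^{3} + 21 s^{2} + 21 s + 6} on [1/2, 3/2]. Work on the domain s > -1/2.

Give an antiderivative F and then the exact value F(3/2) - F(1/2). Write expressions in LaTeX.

Antiderivative: F(s) = \frac{4 \log{\left(s + \frac{1}{2} \right)}}{9} - \frac{4 \log{\left(s + 1 \right)}}{3} + \frac{8 \log{\left(s + 2 \right)}}{9}; value = - \frac{20 \log{\left(\frac{5}{2} \right)}}{9} + \frac{4 \log{\left(2 \right)}}{9} + \frac{4 \log{\left(\frac{3}{2} \right)}}{3} + \frac{8 \log{\left(\frac{7}{2} \right)}}{9}

Factor the denominator (3 \left(s + 1\right) \left(s + 2\right) \left(2 s + 1\right)) and decompose: f = \frac{8}{9 \left(2 s + 1\right)} + \frac{8}{9 \left(s + 2\right)} - \frac{4}{3 \left(s + 1\right)}; each piece integrates to a log, atan, or power term.
F(s) = \frac{4 \log{\left(s + \frac{1}{2} \right)}}{9} - \frac{4 \log{\left(s + 1 \right)}}{3} + \frac{8 \log{\left(s + 2 \right)}}{9} is an antiderivative of f.
Check: d/ds[\frac{4 \log{\left(s + \frac{1}{2} \right)}}{9} - \frac{4 \log{\left(s + 1 \right)}}{3} + \frac{8 \log{\left(s + 2 \right)}}{9}] = - \frac{4 s}{6 s^{3} + 21 s^{2} + 21 s + 6} = f(s).
F(3/2) = - \frac{4 \log{\left(\frac{5}{2} \right)}}{3} + \frac{4 \log{\left(2 \right)}}{9} + \frac{8 \log{\left(\frac{7}{2} \right)}}{9}; F(1/2) = - \frac{4 \log{\left(\frac{3}{2} \right)}}{3} + \frac{8 \log{\left(\frac{5}{2} \right)}}{9}.
Integral = F(3/2) - F(1/2) = - \frac{20 \log{\left(\frac{5}{2} \right)}}{9} + \frac{4 \log{\left(2 \right)}}{9} + \frac{4 \log{\left(\frac{3}{2} \right)}}{3} + \frac{8 \log{\left(\frac{7}{2} \right)}}{9}.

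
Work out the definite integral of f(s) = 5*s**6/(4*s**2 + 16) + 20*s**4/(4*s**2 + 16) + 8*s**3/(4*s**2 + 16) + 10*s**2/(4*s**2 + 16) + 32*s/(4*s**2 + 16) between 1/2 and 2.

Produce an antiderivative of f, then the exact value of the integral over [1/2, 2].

Antiderivative: F(s) = (s**5 + 4*s**2 + 10*s - 20*atan(s/2) + 5)/4; value = -5*pi/4 + 5*atan(1/4) + 1983/128

Integrate term by term and add the pieces.
F(s) = (s**5 + 4*s**2 + 10*s - 20*atan(s/2) + 5)/4 is an antiderivative of f.
Check: d/ds[(s**5 + 4*s**2 + 10*s - 20*atan(s/2) + 5)/4] = (5*s**6 + 20*s**4 + 8*s**3 + 10*s**2 + 32*s)/(4*s**2 + 16), which equals f(s).
F(2) = 73/4 - 5*pi/4; F(1/2) = 353/128 - 5*atan(1/4).
Integral = F(2) - F(1/2) = -5*pi/4 + 5*atan(1/4) + 1983/128.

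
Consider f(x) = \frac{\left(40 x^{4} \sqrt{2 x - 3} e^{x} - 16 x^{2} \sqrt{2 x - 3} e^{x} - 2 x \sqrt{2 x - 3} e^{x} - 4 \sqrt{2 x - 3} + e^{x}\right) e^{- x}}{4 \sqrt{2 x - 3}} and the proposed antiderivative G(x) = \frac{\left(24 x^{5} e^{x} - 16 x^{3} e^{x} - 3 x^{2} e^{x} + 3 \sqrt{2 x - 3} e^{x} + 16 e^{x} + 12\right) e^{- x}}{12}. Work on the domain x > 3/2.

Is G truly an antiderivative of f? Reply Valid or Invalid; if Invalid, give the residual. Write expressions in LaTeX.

Valid - differentiating G returns exactly f.

d/dx[G] = \frac{\left(40 x^{4} \sqrt{2 x - 3} e^{x} - 16 x^{2} \sqrt{2 x - 3} e^{x} - 2 x \sqrt{2 x - 3} e^{x} - 4 \sqrt{2 x - 3} + e^{x}\right) e^{- x}}{4 \sqrt{2 x - 3}}
This equals f(x) exactly, so the claim holds.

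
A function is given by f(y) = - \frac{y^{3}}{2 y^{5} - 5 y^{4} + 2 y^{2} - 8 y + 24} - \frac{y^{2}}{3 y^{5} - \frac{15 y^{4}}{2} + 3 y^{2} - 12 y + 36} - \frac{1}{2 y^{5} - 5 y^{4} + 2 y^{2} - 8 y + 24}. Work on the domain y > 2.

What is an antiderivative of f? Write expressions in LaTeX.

Factor the denominator (3 \left(y - 2\right)^{2} \left(2 y + 3\right) \left(y^{2} + 2\right)) and decompose: f = \frac{70 y - 37}{918 \left(y^{2} + 2\right)} + \frac{2}{119 \left(2 y + 3\right)} - \frac{16}{189 \left(y - 2\right)} - \frac{5}{18 \left(y - 2\right)^{2}}; each piece integrates to a log, atan, or power term.
Check: d/dy[\frac{- 1088 \left(y - 2\right) \log{\left(y - 2 \right)} + 108 \left(y - 2\right) \log{\left(y + \frac{3}{2} \right)} + 490 \left(y - 2\right) \log{\left(y^{2} + 2 \right)} - 259 \sqrt{2} \left(y - 2\right) \operatorname{atan}{\left(\frac{\sqrt{2} y}{2} \right)} + 3570}{12852 \left(y - 2\right)}] = \frac{- 3 y^{3} - 2 y^{2} - 3}{6 y^{5} - 15 y^{4} + 6 y^{2} - 24 y + 72}, which equals f(y).

An antiderivative is F(y) = \frac{- 1088 \left(y - 2\right) \log{\left(y - 2 \right)} + 108 \left(y - 2\right) \log{\left(y + \frac{3}{2} \right)} + 490 \left(y - 2\right) \log{\left(y^{2} + 2 \right)} - 259 \sqrt{2} \left(y - 2\right) \operatorname{atan}{\left(\frac{\sqrt{2} y}{2} \right)} + 3570}{12852 \left(y - 2\right)}.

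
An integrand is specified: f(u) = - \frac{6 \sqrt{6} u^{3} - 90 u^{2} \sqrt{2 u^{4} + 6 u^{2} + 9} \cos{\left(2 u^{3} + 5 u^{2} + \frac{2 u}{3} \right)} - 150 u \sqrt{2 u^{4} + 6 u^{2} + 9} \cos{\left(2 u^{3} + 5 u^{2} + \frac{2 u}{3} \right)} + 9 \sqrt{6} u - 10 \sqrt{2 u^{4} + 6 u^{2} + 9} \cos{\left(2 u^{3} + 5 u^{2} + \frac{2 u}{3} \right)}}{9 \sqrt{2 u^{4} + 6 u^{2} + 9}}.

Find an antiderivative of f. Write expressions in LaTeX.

A candidate is checked by its d/du: the result must match f(u).
Check: d/du[\frac{- \sqrt{6} \sqrt{2 u^{4} + 6 u^{2} + 9} + 10 \sin{\left(2 u^{3} + 5 u^{2} + \frac{2 u}{3} \right)}}{6}] = \frac{- 6 \sqrt{6} u^{3} + 90 u^{2} \sqrt{2 u^{4} + 6 u^{2} + 9} \cos{\left(2 u^{3} + 5 u^{2} + \frac{2 u}{3} \right)} + 150 u \sqrt{2 u^{4} + 6 u^{2} + 9} \cos{\left(2 u^{3} + 5 u^{2} + \frac{2 u}{3} \right)} - 9 \sqrt{6} u + 10 \sqrt{2 u^{4} + 6 u^{2} + 9} \cos{\left(2 u^{3} + 5 u^{2} + \frac{2 u}{3} \right)}}{9 \sqrt{2 u^{4} + 6 u^{2} + 9}}, which equals f(u).

An antiderivative is F(u) = \frac{- \sqrt{6} \sqrt{2 u^{4} + 6 u^{2} + 9} + 10 \sin{\left(2 u^{3} + 5 u^{2} + \frac{2 u}{3} \right)}}{6}.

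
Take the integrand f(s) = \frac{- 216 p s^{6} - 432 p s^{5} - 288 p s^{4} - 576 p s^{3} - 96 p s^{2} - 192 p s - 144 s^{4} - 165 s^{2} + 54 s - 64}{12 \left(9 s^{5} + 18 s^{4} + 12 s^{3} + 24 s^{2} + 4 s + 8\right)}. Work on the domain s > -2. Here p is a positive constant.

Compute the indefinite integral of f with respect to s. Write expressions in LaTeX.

Differentiate the proposed F(s) back; it has to land on f(s) exactly.
Check: d/ds[- \frac{72 p s^{4} + 48 p s^{2} + 96 s^{2} \log{\left(\frac{3 s}{2} + 3 \right)} + 64 \log{\left(\frac{3 s}{2} + 3 \right)} + 9}{24 \left(3 s^{2} + 2\right)}] = \frac{- 216 p s^{6} - 432 p s^{5} - 288 p s^{4} - 576 p s^{3} - 96 p s^{2} - 192 p s - 144 s^{4} - 165 s^{2} + 54 s - 64}{108 s^{5} + 216 s^{4} + 144 s^{3} + 288 s^{2} + 48 s + 96}, which equals f(s).

F(s) = - \frac{72 p s^{4} + 48 p s^{2} + 96 s^{2} \log{\left(\frac{3 s}{2} + 3 \right)} + 64 \log{\left(\frac{3 s}{2} + 3 \right)} + 9}{24 \left(3 s^{2} + 2\right)} + C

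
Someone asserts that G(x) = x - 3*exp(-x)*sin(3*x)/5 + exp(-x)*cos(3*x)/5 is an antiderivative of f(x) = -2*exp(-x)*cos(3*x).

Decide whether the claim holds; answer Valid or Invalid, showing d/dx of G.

d/dx[G] = (exp(x) - 2*cos(3*x))*exp(-x)
d/dx[G] - f(x) = 1 != 0.

Invalid: d/dx[G] - f = 1, which is not 0.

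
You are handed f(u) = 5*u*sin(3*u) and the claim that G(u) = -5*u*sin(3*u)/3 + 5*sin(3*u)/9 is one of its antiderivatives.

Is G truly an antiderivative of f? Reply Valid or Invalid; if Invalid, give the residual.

d/du[G] = -5*u*cos(3*u) - 5*sin(3*u)/3 + 5*cos(3*u)/3
d/du[G] - f(u) = -5*u*sin(3*u) - 5*u*cos(3*u) - 5*sin(3*u)/3 + 5*cos(3*u)/3 != 0.

Invalid: d/du[G] - f = -5*u*sin(3*u) - 5*u*cos(3*u) - 5*sin(3*u)/3 + 5*cos(3*u)/3, which is not 0.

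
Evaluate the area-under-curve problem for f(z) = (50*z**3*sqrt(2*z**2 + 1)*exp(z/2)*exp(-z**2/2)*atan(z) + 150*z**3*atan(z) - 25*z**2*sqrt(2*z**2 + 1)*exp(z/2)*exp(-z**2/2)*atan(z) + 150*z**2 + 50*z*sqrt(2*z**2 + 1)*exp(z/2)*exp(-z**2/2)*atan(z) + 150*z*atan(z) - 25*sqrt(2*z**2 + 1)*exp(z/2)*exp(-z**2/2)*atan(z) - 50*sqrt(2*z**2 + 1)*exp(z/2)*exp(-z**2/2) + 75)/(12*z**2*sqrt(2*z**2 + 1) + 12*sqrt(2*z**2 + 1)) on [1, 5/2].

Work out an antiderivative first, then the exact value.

Antiderivative: F(z) = -25*(-3*sqrt(2*z**2 + 1) + 2*exp(-z**2/2 + z/2))*atan(z)/12; value = -25*sqrt(3)*pi/16 - 25*exp(-15/8)*atan(5/2)/6 + 25*pi/24 + 75*sqrt(6)*atan(5/2)/8

f has the shape u'v + uv' for u = 25*sqrt(2*z**2 + 1)/4 - 25*exp(-z**2/2 + z/2)/6 and v = atan(z) — it is the derivative of the product u*v.
F(z) = -25*(-3*sqrt(2*z**2 + 1) + 2*exp(-z**2/2 + z/2))*atan(z)/12 is an antiderivative of f.
Check: d/dz[-25*(-3*sqrt(2*z**2 + 1) + 2*exp(-z**2/2 + z/2))*atan(z)/12] = (50*z**3*sqrt(2*z**2 + 1)*exp(z/2)*exp(-z**2/2)*atan(z) + 150*z**3*atan(z) - 25*z**2*sqrt(2*z**2 + 1)*exp(z/2)*exp(-z**2/2)*atan(z) + 150*z**2 + 50*z*sqrt(2*z**2 + 1)*exp(z/2)*exp(-z**2/2)*atan(z) + 150*z*atan(z) - 25*sqrt(2*z**2 + 1)*exp(z/2)*exp(-z**2/2)*atan(z) - 50*sqrt(2*z**2 + 1)*exp(z/2)*exp(-z**2/2) + 75)/(12*z**2*sqrt(2*z**2 + 1) + 12*sqrt(2*z**2 + 1)) = f(z).
F(5/2) = -25*exp(-15/8)*atan(5/2)/6 + 75*sqrt(6)*atan(5/2)/8; F(1) = -25*pi/24 + 25*sqrt(3)*pi/16.
Integral = F(5/2) - F(1) = -25*sqrt(3)*pi/16 - 25*exp(-15/8)*atan(5/2)/6 + 25*pi/24 + 75*sqrt(6)*atan(5/2)/8.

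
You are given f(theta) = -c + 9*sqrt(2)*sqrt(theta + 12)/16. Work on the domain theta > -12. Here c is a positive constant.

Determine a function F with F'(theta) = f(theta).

Any candidate F(theta) must reproduce f(theta) exactly when differentiated.
Check: d/dtheta[sqrt(2)*(-4*sqrt(2)*c*theta + 3*theta*sqrt(theta + 12) + 36*sqrt(theta + 12))/8] = (-16*c*sqrt(theta + 12) + 9*sqrt(2)*theta + 108*sqrt(2))/(16*sqrt(theta + 12)), which equals f(theta).

An antiderivative is F(theta) = sqrt(2)*(-4*sqrt(2)*c*theta + 3*theta*sqrt(theta + 12) + 36*sqrt(theta + 12))/8.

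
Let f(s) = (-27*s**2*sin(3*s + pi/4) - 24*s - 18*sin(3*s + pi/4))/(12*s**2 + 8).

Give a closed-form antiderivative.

An antiderivative is F(s) = (-4*log(s**2 + 2/3) + 3*cos(3*s + pi/4))/4.

Any candidate F(s) must reproduce f(s) exactly when differentiated.
Check: d/ds[(-4*log(s**2 + 2/3) + 3*cos(3*s + pi/4))/4] = (-27*s**2*sin(3*s + pi/4) - 24*s - 18*sin(3*s + pi/4))/(12*s**2 + 8) = f(s).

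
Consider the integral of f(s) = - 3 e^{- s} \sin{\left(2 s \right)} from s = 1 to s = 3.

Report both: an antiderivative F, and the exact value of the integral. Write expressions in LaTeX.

Antiderivative: F(s) = \frac{\left(3 \sin{\left(2 s \right)} + 6 \cos{\left(2 s \right)}\right) e^{- s}}{5}; value = - \frac{3 \sin{\left(2 \right)}}{5 e} + \frac{3 \sin{\left(6 \right)}}{5 e^{3}} + \frac{6 \cos{\left(6 \right)}}{5 e^{3}} - \frac{6 \cos{\left(2 \right)}}{5 e}

Any candidate F(s) must reproduce f(s) exactly when differentiated.
F(s) = \frac{\left(3 \sin{\left(2 s \right)} + 6 \cos{\left(2 s \right)}\right) e^{- s}}{5} is an antiderivative of f.
Check: d/ds[\frac{\left(3 \sin{\left(2 s \right)} + 6 \cos{\left(2 s \right)}\right) e^{- s}}{5}] = - 3 e^{- s} \sin{\left(2 s \right)} = f(s).
F(3) = \frac{3 \sin{\left(6 \right)}}{5 e^{3}} + \frac{6 \cos{\left(6 \right)}}{5 e^{3}}; F(1) = \frac{6 \cos{\left(2 \right)}}{5 e} + \frac{3 \sin{\left(2 \right)}}{5 e}.
Integral = F(3) - F(1) = - \frac{3 \sin{\left(2 \right)}}{5 e} + \frac{3 \sin{\left(6 \right)}}{5 e^{3}} + \frac{6 \cos{\left(6 \right)}}{5 e^{3}} - \frac{6 \cos{\left(2 \right)}}{5 e}.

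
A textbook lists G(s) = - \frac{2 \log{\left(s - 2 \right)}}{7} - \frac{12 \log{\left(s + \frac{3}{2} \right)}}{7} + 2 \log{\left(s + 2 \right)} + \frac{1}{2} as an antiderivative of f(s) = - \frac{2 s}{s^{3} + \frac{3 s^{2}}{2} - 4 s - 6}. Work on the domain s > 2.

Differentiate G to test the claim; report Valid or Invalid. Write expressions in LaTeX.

Valid: G'(s) = f(s).

d/ds[G] = - \frac{4 s}{2 s^{3} + 3 s^{2} - 8 s - 12}
This equals f(s) exactly, so the claim holds.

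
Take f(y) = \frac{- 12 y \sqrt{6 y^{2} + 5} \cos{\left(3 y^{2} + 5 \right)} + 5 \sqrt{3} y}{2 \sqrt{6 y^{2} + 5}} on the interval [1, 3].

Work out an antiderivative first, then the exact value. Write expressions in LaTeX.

Antiderivative: F(y) = \frac{\sqrt{3} \left(5 \sqrt{6 y^{2} + 5} - 4 \sqrt{3} \sin{\left(3 y^{2} + 5 \right)}\right)}{12}; value = - \frac{5 \sqrt{33}}{12} - \sin{\left(32 \right)} + \sin{\left(8 \right)} + \frac{5 \sqrt{177}}{12}

Check any antiderivative F(y) by computing F'(y) and comparing it with f(y).
F(y) = \frac{\sqrt{3} \left(5 \sqrt{6 y^{2} + 5} - 4 \sqrt{3} \sin{\left(3 y^{2} + 5 \right)}\right)}{12} is an antiderivative of f.
Check: d/dy[\frac{\sqrt{3} \left(5 \sqrt{6 y^{2} + 5} - 4 \sqrt{3} \sin{\left(3 y^{2} + 5 \right)}\right)}{12}] = \frac{- 12 y \sqrt{6 y^{2} + 5} \cos{\left(3 y^{2} + 5 \right)} + 5 \sqrt{3} y}{2 \sqrt{6 y^{2} + 5}} = f(y).
F(3) = - \sin{\left(32 \right)} + \frac{5 \sqrt{177}}{12}; F(1) = - \sin{\left(8 \right)} + \frac{5 \sqrt{33}}{12}.
Integral = F(3) - F(1) = - \frac{5 \sqrt{33}}{12} - \sin{\left(32 \right)} + \sin{\left(8 \right)} + \frac{5 \sqrt{177}}{12}.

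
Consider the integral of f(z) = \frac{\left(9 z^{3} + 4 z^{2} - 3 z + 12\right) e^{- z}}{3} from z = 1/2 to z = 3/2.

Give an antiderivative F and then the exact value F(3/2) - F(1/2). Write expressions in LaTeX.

Antiderivative: F(z) = \frac{\left(- 9 z^{3} - 31 z^{2} - 59 z - 71\right) e^{- z}}{3}; value = - \frac{2077}{24 e^{\frac{3}{2}}} + \frac{875}{24 e^{\frac{1}{2}}}

Recognize the product-rule pattern: f = u'v + uv' with u = - 3 z^{3} - \frac{31 z^{2}}{3} - \frac{59 z}{3} - \frac{71}{3}, v = e^{- z}, so integration by parts undoes it.
F(z) = \frac{\left(- 9 z^{3} - 31 z^{2} - 59 z - 71\right) e^{- z}}{3} is an antiderivative of f.
Check: d/dz[\frac{\left(- 9 z^{3} - 31 z^{2} - 59 z - 71\right) e^{- z}}{3}] = \frac{\left(9 z^{3} + 4 z^{2} - 3 z + 12\right) e^{- z}}{3} = f(z).
F(3/2) = - \frac{2077}{24 e^{\frac{3}{2}}}; F(1/2) = - \frac{875}{24 e^{\frac{1}{2}}}.
Integral = F(3/2) - F(1/2) = - \frac{2077}{24 e^{\frac{3}{2}}} + \frac{875}{24 e^{\frac{1}{2}}}.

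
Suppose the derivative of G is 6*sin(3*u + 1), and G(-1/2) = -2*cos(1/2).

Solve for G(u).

For G(u) to be correct, d/du[G] must agree with the stated G'(u) identically.
A general antiderivative is -2*cos(3*u + 1) + C.
The condition gives C = -2*cos(1/2) - (-2*cos(1/2)) = 0.
So G(u) = -2*cos(3*u + 1).
Check: d/du[-2*cos(3*u + 1)] = 6*sin(3*u + 1) = G'(u).

G(u) = -2*cos(3*u + 1)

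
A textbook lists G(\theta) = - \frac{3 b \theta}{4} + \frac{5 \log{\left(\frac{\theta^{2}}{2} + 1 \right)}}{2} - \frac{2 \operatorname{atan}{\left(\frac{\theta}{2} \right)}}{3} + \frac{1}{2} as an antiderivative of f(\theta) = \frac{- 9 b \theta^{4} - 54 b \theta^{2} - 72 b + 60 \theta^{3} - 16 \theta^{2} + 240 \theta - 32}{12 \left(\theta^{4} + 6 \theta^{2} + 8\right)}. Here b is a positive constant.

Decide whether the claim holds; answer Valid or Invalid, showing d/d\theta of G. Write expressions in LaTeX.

Valid. The derivative of G reproduces f.

d/d\theta[G] = \frac{- 9 b \theta^{4} - 54 b \theta^{2} - 72 b + 60 \theta^{3} - 16 \theta^{2} + 240 \theta - 32}{12 \theta^{4} + 72 \theta^{2} + 96}
This equals f(\theta) exactly, so the claim holds.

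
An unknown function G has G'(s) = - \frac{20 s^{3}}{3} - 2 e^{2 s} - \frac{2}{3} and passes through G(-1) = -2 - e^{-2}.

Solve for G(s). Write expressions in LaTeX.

G(s) = - \frac{5 s^{4} + 2 s + 3 e^{2 s} + 3}{3}

Integrate term by term and add the pieces.
A general antiderivative is - \frac{5 s^{4}}{3} - \frac{2 s}{3} - e^{2 s} + C.
The condition gives C = -2 - e^{-2} - (-1 - e^{-2}) = -1.
So G(s) = - \frac{5 s^{4} + 2 s + 3 e^{2 s} + 3}{3}.
Check: d/ds[- \frac{5 s^{4} + 2 s + 3 e^{2 s} + 3}{3}] = - \frac{20 s^{3}}{3} - 2 e^{2 s} - \frac{2}{3} = G'(s).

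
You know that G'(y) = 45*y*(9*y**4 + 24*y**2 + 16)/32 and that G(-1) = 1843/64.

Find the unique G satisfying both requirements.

G'(y) matches the chain-rule pattern g'(h)*h' with inner function h(y) = -3*y**2/4 - 1; substituting u = h(y) collapses the integral.
A general antiderivative is -5*(-3*y**2/4 - 1)**3 + C.
The condition gives C = 1843/64 - (1715/64) = 2.
So G(y) = 135*y**6/64 + 135*y**4/16 + 45*y**2/4 + 7.
Check: d/dy[135*y**6/64 + 135*y**4/16 + 45*y**2/4 + 7] = 405*y**5/32 + 135*y**3/4 + 45*y/2, which equals G'(y).

G(y) = 135*y**6/64 + 135*y**4/16 + 45*y**2/4 + 7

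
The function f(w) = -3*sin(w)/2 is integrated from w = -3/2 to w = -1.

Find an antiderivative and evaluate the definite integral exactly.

Antiderivative: F(w) = 3*cos(w)/2; value = -3*cos(3/2)/2 + 3*cos(1)/2

Differentiate the proposed F(w) back; it has to land on f(w) exactly.
F(w) = 3*cos(w)/2 is an antiderivative of f.
Check: d/dw[3*cos(w)/2] = -3*sin(w)/2 = f(w).
F(-1) = 3*cos(1)/2; F(-3/2) = 3*cos(3/2)/2.
Integral = F(-1) - F(-3/2) = -3*cos(3/2)/2 + 3*cos(1)/2.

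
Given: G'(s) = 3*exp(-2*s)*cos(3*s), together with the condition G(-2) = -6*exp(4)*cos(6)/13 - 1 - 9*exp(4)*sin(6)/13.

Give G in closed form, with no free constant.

G(s) = (-13*exp(2*s) + 9*sin(3*s) - 6*cos(3*s))*exp(-2*s)/13

Recover the given G'(s) by differentiating a candidate G(s); any mismatch rules it out.
A general antiderivative is 9*exp(-2*s)*sin(3*s)/13 - 6*exp(-2*s)*cos(3*s)/13 + C.
The condition gives C = -6*exp(4)*cos(6)/13 - 1 - 9*exp(4)*sin(6)/13 - (-6*exp(4)*cos(6)/13 - 9*exp(4)*sin(6)/13) = -1.
So G(s) = (-13*exp(2*s) + 9*sin(3*s) - 6*cos(3*s))*exp(-2*s)/13.
Check: d/ds[(-13*exp(2*s) + 9*sin(3*s) - 6*cos(3*s))*exp(-2*s)/13] = 3*exp(-2*s)*cos(3*s) = G'(s).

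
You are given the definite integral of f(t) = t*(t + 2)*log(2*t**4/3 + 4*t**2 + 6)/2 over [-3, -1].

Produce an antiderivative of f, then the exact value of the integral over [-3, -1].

Check any antiderivative F(t) by computing F'(t) and comparing it with f(t).
F(t) = (3*t**3*log(2*t**4/3 + 4*t**2 + 6) - 4*t**3 + 9*t**2*log(2*t**4/3 + 4*t**2 + 6) - 18*t**2 + 36*t + 54*log(t**2 + 3) - 36*sqrt(3)*atan(sqrt(3)*t/3))/18 is an antiderivative of f.
Check: d/dt[(3*t**3*log(2*t**4/3 + 4*t**2 + 6) - 4*t**3 + 9*t**2*log(2*t**4/3 + 4*t**2 + 6) - 18*t**2 + 36*t + 54*log(t**2 + 3) - 36*sqrt(3)*atan(sqrt(3)*t/3))/18] = t**2*log(t**4/3 + 2*t**2 + 3)/2 + t**2*log(2)/2 + t*log(t**4/3 + 2*t**2 + 3) + t*log(2), which equals f(t).
F(-1) = -25/9 + log(32/3)/3 + sqrt(3)*pi/3 + 3*log(4); F(-3) = -9 + 2*sqrt(3)*pi/3 + 3*log(12).
Integral = F(-1) - F(-3) = -3*log(12) - sqrt(3)*pi/3 + log(32/3)/3 + 3*log(4) + 56/9.

Antiderivative: F(t) = (3*t**3*log(2*t**4/3 + 4*t**2 + 6) - 4*t**3 + 9*t**2*log(2*t**4/3 + 4*t**2 + 6) - 18*t**2 + 36*t + 54*log(t**2 + 3) - 36*sqrt(3)*atan(sqrt(3)*t/3))/18; value = -3*log(12) - sqrt(3)*pi/3 + log(32/3)/3 + 3*log(4) + 56/9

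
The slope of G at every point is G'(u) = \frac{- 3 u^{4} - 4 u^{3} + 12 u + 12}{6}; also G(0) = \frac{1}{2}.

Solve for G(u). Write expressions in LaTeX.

A candidate passes only if d/du[G] lands on the given G'(u) exactly.
A general antiderivative is - \frac{u^{5}}{10} - \frac{u^{4}}{6} + u^{2} + 2 u + C.
The condition gives C = \frac{1}{2} - (0) = \frac{1}{2}.
So G(u) = - \frac{u^{5}}{10} - \frac{u^{4}}{6} + u^{2} + 2 u + \frac{1}{2}.
Check: d/du[- \frac{u^{5}}{10} - \frac{u^{4}}{6} + u^{2} + 2 u + \frac{1}{2}] = - \frac{u^{4}}{2} - \frac{2 u^{3}}{3} + 2 u + 2, which equals G'(u).

G(u) = - \frac{u^{5}}{10} - \frac{u^{4}}{6} + u^{2} + 2 u + \frac{1}{2}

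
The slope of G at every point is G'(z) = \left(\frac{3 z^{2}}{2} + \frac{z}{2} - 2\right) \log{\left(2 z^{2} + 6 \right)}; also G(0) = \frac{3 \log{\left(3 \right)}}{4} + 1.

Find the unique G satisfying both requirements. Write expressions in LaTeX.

G(z) = \frac{6 z^{3} \log{\left(2 z^{2} + 6 \right)} - 4 z^{3} + 3 z^{2} \log{\left(2 z^{2} + 6 \right)} - 3 z^{2} - 24 z \log{\left(2 z^{2} + 6 \right)} + 84 z + 9 \log{\left(z^{2} + 3 \right)} - 84 \sqrt{3} \operatorname{atan}{\left(\frac{\sqrt{3} z}{3} \right)} + 12}{12}

The proposed G(z) is checked by its d/dz: the result must match the given G'(z).
A general antiderivative is - \frac{z^{3}}{3} - \frac{z^{2}}{4} + 7 z + \left(\frac{z^{3}}{2} + \frac{z^{2}}{4} - 2 z\right) \log{\left(2 z^{2} + 6 \right)} + \frac{3 \log{\left(z^{2} + 3 \right)}}{4} - 7 \sqrt{3} \operatorname{atan}{\left(\frac{\sqrt{3} z}{3} \right)} + C.
The condition gives C = \frac{3 \log{\left(3 \right)}}{4} + 1 - (\frac{3 \log{\left(3 \right)}}{4}) = 1.
So G(z) = \frac{6 z^{3} \log{\left(2 z^{2} + 6 \right)} - 4 z^{3} + 3 z^{2} \log{\left(2 z^{2} + 6 \right)} - 3 z^{2} - 24 z \log{\left(2 z^{2} + 6 \right)} + 84 z + 9 \log{\left(z^{2} + 3 \right)} - 84 \sqrt{3} \operatorname{atan}{\left(\frac{\sqrt{3} z}{3} \right)} + 12}{12}.
Check: d/dz[\frac{6 z^{3} \log{\left(2 z^{2} + 6 \right)} - 4 z^{3} + 3 z^{2} \log{\left(2 z^{2} + 6 \right)} - 3 z^{2} - 24 z \log{\left(2 z^{2} + 6 \right)} + 84 z + 9 \log{\left(z^{2} + 3 \right)} - 84 \sqrt{3} \operatorname{atan}{\left(\frac{\sqrt{3} z}{3} \right)} + 12}{12}] = \frac{3 z^{2} \log{\left(z^{2} + 3 \right)}}{2} + \frac{3 z^{2} \log{\left(2 \right)}}{2} + \frac{z \log{\left(z^{2} + 3 \right)}}{2} + \frac{z \log{\left(2 \right)}}{2} - 2 \log{\left(z^{2} + 3 \right)} - 2 \log{\left(2 \right)}, which equals G'(z).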